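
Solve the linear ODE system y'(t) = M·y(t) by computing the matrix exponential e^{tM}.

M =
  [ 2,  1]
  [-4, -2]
e^{tM} =
  [2*t + 1, t]
  [-4*t, 1 - 2*t]

Strategy: write M = P · J · P⁻¹ where J is a Jordan canonical form, so e^{tM} = P · e^{tJ} · P⁻¹, and e^{tJ} can be computed block-by-block.

M has Jordan form
J =
  [0, 1]
  [0, 0]
(up to reordering of blocks).

Per-block formulas:
  For a 2×2 Jordan block J_2(0): exp(t · J_2(0)) = e^(0t)·(I + t·N), where N is the 2×2 nilpotent shift.

After assembling e^{tJ} and conjugating by P, we get:

e^{tM} =
  [2*t + 1, t]
  [-4*t, 1 - 2*t]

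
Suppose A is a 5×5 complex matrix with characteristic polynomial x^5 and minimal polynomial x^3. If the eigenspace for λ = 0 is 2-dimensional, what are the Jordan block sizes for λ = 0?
Block sizes for λ = 0: [3, 2]

Step 1 — from the characteristic polynomial, algebraic multiplicity of λ = 0 is 5. From dim ker(A − (0)·I) = 2, there are exactly 2 Jordan blocks for λ = 0.
Step 2 — from the minimal polynomial, the factor (x − 0)^3 tells us the largest block for λ = 0 has size 3.
Step 3 — with total size 5, 2 blocks, and largest block 3, the block sizes (in nonincreasing order) are [3, 2].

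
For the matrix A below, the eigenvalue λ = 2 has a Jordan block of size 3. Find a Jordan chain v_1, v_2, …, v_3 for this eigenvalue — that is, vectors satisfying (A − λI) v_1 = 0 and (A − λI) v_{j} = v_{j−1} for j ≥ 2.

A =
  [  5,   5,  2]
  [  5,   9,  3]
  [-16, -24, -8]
A Jordan chain for λ = 2 of length 3:
v_1 = (2, 2, -8)ᵀ
v_2 = (3, 5, -16)ᵀ
v_3 = (1, 0, 0)ᵀ

Let N = A − (2)·I. We want v_3 with N^3 v_3 = 0 but N^2 v_3 ≠ 0; then v_{j-1} := N · v_j for j = 3, …, 2.

Pick v_3 = (1, 0, 0)ᵀ.
Then v_2 = N · v_3 = (3, 5, -16)ᵀ.
Then v_1 = N · v_2 = (2, 2, -8)ᵀ.

Sanity check: (A − (2)·I) v_1 = (0, 0, 0)ᵀ = 0. ✓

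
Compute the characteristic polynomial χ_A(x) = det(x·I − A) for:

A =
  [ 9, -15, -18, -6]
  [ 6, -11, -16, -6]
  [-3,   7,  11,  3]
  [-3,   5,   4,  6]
x^4 - 15*x^3 + 81*x^2 - 189*x + 162

Expanding det(x·I − A) (e.g. by cofactor expansion or by noting that A is similar to its Jordan form J, which has the same characteristic polynomial as A) gives
  χ_A(x) = x^4 - 15*x^3 + 81*x^2 - 189*x + 162
which factors as (x - 6)*(x - 3)^3. The eigenvalues (with algebraic multiplicities) are λ = 3 with multiplicity 3, λ = 6 with multiplicity 1.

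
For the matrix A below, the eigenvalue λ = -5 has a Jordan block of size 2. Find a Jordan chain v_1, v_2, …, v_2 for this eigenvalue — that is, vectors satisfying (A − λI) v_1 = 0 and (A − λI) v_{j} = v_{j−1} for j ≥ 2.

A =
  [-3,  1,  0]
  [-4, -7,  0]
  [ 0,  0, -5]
A Jordan chain for λ = -5 of length 2:
v_1 = (2, -4, 0)ᵀ
v_2 = (1, 0, 0)ᵀ

Let N = A − (-5)·I. We want v_2 with N^2 v_2 = 0 but N^1 v_2 ≠ 0; then v_{j-1} := N · v_j for j = 2, …, 2.

Pick v_2 = (1, 0, 0)ᵀ.
Then v_1 = N · v_2 = (2, -4, 0)ᵀ.

Sanity check: (A − (-5)·I) v_1 = (0, 0, 0)ᵀ = 0. ✓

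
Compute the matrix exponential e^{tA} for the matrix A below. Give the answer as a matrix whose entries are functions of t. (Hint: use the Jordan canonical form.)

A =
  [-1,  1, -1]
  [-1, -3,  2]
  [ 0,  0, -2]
e^{tA} =
  [t*exp(-2*t) + exp(-2*t), t*exp(-2*t), t^2*exp(-2*t)/2 - t*exp(-2*t)]
  [-t*exp(-2*t), -t*exp(-2*t) + exp(-2*t), -t^2*exp(-2*t)/2 + 2*t*exp(-2*t)]
  [0, 0, exp(-2*t)]

Strategy: write A = P · J · P⁻¹ where J is a Jordan canonical form, so e^{tA} = P · e^{tJ} · P⁻¹, and e^{tJ} can be computed block-by-block.

A has Jordan form
J =
  [-2,  1,  0]
  [ 0, -2,  1]
  [ 0,  0, -2]
(up to reordering of blocks).

Per-block formulas:
  For a 3×3 Jordan block J_3(-2): exp(t · J_3(-2)) = e^(-2t)·(I + t·N + (t^2/2)·N^2), where N is the 3×3 nilpotent shift.

After assembling e^{tJ} and conjugating by P, we get:

e^{tA} =
  [t*exp(-2*t) + exp(-2*t), t*exp(-2*t), t^2*exp(-2*t)/2 - t*exp(-2*t)]
  [-t*exp(-2*t), -t*exp(-2*t) + exp(-2*t), -t^2*exp(-2*t)/2 + 2*t*exp(-2*t)]
  [0, 0, exp(-2*t)]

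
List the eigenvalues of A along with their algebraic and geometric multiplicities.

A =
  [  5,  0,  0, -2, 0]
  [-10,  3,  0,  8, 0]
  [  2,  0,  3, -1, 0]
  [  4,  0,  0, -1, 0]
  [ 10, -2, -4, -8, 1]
λ = 1: alg = 2, geom = 2; λ = 3: alg = 3, geom = 2

Step 1 — factor the characteristic polynomial to read off the algebraic multiplicities:
  χ_A(x) = (x - 3)^3*(x - 1)^2

Step 2 — compute geometric multiplicities via the rank-nullity identity g(λ) = n − rank(A − λI):
  rank(A − (1)·I) = 3, so dim ker(A − (1)·I) = n − 3 = 2
  rank(A − (3)·I) = 3, so dim ker(A − (3)·I) = n − 3 = 2

Summary:
  λ = 1: algebraic multiplicity = 2, geometric multiplicity = 2
  λ = 3: algebraic multiplicity = 3, geometric multiplicity = 2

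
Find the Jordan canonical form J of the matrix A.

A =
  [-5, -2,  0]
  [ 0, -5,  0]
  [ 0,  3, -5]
J_2(-5) ⊕ J_1(-5)

The characteristic polynomial is
  det(x·I − A) = x^3 + 15*x^2 + 75*x + 125 = (x + 5)^3

Eigenvalues and multiplicities (the geometric multiplicity of λ is n − rank(A − λI), which equals the number of Jordan blocks for λ):
  λ = -5: algebraic multiplicity = 3, geometric multiplicity = 2

Determining the block sizes for each eigenvalue:
  λ = -5: 2 blocks summing to 3 forces exactly one block of size 2 and the rest size 1 → block sizes [2, 1]

Assembling the blocks gives a Jordan form
J =
  [-5,  1,  0]
  [ 0, -5,  0]
  [ 0,  0, -5]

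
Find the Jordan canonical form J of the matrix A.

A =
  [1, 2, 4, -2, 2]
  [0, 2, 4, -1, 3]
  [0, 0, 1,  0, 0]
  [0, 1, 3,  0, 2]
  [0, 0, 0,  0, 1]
J_3(1) ⊕ J_1(1) ⊕ J_1(1)

The characteristic polynomial is
  det(x·I − A) = x^5 - 5*x^4 + 10*x^3 - 10*x^2 + 5*x - 1 = (x - 1)^5

Eigenvalues and multiplicities (the geometric multiplicity of λ is n − rank(A − λI), which equals the number of Jordan blocks for λ):
  λ = 1: algebraic multiplicity = 5, geometric multiplicity = 3

Determining the block sizes for each eigenvalue:
  λ = 1: with am = 5 and gm = 3, the partition is not yet determined (e.g. several partitions of 5 into 3 parts exist). Let N = A − (1)·I. Computing rank(N^1) = 2, rank(N^2) = 1, rank(N^3) = 0; the number of blocks of size ≥ j is rank(N^{j−1}) − rank(N^j), giving [3, 1, 1]. So we have 1 block(s) of size 3, 2 block(s) of size 1 → block sizes [3, 1, 1]

Assembling the blocks gives a Jordan form
J =
  [1, 1, 0, 0, 0]
  [0, 1, 1, 0, 0]
  [0, 0, 1, 0, 0]
  [0, 0, 0, 1, 0]
  [0, 0, 0, 0, 1]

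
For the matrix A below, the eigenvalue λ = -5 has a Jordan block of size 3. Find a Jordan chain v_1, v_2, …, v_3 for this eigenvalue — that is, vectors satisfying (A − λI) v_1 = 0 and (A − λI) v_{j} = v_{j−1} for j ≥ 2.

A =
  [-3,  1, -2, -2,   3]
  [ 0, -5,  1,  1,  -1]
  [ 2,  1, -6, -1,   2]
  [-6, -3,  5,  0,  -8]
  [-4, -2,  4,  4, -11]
A Jordan chain for λ = -5 of length 3:
v_1 = (1, 0, 1, -3, -2)ᵀ
v_2 = (-2, 1, -1, 5, 4)ᵀ
v_3 = (0, 0, 1, 0, 0)ᵀ

Let N = A − (-5)·I. We want v_3 with N^3 v_3 = 0 but N^2 v_3 ≠ 0; then v_{j-1} := N · v_j for j = 3, …, 2.

Pick v_3 = (0, 0, 1, 0, 0)ᵀ.
Then v_2 = N · v_3 = (-2, 1, -1, 5, 4)ᵀ.
Then v_1 = N · v_2 = (1, 0, 1, -3, -2)ᵀ.

Sanity check: (A − (-5)·I) v_1 = (0, 0, 0, 0, 0)ᵀ = 0. ✓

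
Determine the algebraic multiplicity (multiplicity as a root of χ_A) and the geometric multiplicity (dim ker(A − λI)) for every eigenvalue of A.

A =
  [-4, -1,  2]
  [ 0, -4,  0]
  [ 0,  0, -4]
λ = -4: alg = 3, geom = 2

Step 1 — factor the characteristic polynomial to read off the algebraic multiplicities:
  χ_A(x) = (x + 4)^3

Step 2 — compute geometric multiplicities via the rank-nullity identity g(λ) = n − rank(A − λI):
  rank(A − (-4)·I) = 1, so dim ker(A − (-4)·I) = n − 1 = 2

Summary:
  λ = -4: algebraic multiplicity = 3, geometric multiplicity = 2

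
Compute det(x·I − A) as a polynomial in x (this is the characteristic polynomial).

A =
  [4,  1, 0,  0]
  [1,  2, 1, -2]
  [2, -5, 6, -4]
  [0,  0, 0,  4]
x^4 - 16*x^3 + 96*x^2 - 256*x + 256

Expanding det(x·I − A) (e.g. by cofactor expansion or by noting that A is similar to its Jordan form J, which has the same characteristic polynomial as A) gives
  χ_A(x) = x^4 - 16*x^3 + 96*x^2 - 256*x + 256
which factors as (x - 4)^4. The eigenvalues (with algebraic multiplicities) are λ = 4 with multiplicity 4.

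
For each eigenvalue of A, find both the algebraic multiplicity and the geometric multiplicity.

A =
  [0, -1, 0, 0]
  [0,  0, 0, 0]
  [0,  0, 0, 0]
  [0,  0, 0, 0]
λ = 0: alg = 4, geom = 3

Step 1 — factor the characteristic polynomial to read off the algebraic multiplicities:
  χ_A(x) = x^4

Step 2 — compute geometric multiplicities via the rank-nullity identity g(λ) = n − rank(A − λI):
  rank(A − (0)·I) = 1, so dim ker(A − (0)·I) = n − 1 = 3

Summary:
  λ = 0: algebraic multiplicity = 4, geometric multiplicity = 3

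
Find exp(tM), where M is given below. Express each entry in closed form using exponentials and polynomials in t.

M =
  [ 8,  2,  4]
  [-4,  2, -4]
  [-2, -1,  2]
e^{tM} =
  [4*t*exp(4*t) + exp(4*t), 2*t*exp(4*t), 4*t*exp(4*t)]
  [-4*t*exp(4*t), -2*t*exp(4*t) + exp(4*t), -4*t*exp(4*t)]
  [-2*t*exp(4*t), -t*exp(4*t), -2*t*exp(4*t) + exp(4*t)]

Strategy: write M = P · J · P⁻¹ where J is a Jordan canonical form, so e^{tM} = P · e^{tJ} · P⁻¹, and e^{tJ} can be computed block-by-block.

M has Jordan form
J =
  [4, 1, 0]
  [0, 4, 0]
  [0, 0, 4]
(up to reordering of blocks).

Per-block formulas:
  For a 2×2 Jordan block J_2(4): exp(t · J_2(4)) = e^(4t)·(I + t·N), where N is the 2×2 nilpotent shift.
  For a 1×1 block at λ = 4: exp(t · [4]) = [e^(4t)].

After assembling e^{tJ} and conjugating by P, we get:

e^{tM} =
  [4*t*exp(4*t) + exp(4*t), 2*t*exp(4*t), 4*t*exp(4*t)]
  [-4*t*exp(4*t), -2*t*exp(4*t) + exp(4*t), -4*t*exp(4*t)]
  [-2*t*exp(4*t), -t*exp(4*t), -2*t*exp(4*t) + exp(4*t)]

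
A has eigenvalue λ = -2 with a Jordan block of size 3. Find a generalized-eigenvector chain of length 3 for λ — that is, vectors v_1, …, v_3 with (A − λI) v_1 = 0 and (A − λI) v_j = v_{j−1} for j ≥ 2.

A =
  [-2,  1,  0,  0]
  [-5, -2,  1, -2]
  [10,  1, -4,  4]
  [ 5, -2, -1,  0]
A Jordan chain for λ = -2 of length 3:
v_1 = (-5, 0, -5, 10)ᵀ
v_2 = (0, -5, 10, 5)ᵀ
v_3 = (1, 0, 0, 0)ᵀ

Let N = A − (-2)·I. We want v_3 with N^3 v_3 = 0 but N^2 v_3 ≠ 0; then v_{j-1} := N · v_j for j = 3, …, 2.

Pick v_3 = (1, 0, 0, 0)ᵀ.
Then v_2 = N · v_3 = (0, -5, 10, 5)ᵀ.
Then v_1 = N · v_2 = (-5, 0, -5, 10)ᵀ.

Sanity check: (A − (-2)·I) v_1 = (0, 0, 0, 0)ᵀ = 0. ✓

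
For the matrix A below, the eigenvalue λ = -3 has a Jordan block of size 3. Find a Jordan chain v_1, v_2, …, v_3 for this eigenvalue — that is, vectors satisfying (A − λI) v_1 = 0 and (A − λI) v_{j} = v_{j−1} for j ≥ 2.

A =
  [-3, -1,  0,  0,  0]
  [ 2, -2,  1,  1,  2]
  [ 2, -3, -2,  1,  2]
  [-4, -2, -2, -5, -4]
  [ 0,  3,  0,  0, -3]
A Jordan chain for λ = -3 of length 3:
v_1 = (-2, 0, -8, 0, 6)ᵀ
v_2 = (0, 2, 2, -4, 0)ᵀ
v_3 = (1, 0, 0, 0, 0)ᵀ

Let N = A − (-3)·I. We want v_3 with N^3 v_3 = 0 but N^2 v_3 ≠ 0; then v_{j-1} := N · v_j for j = 3, …, 2.

Pick v_3 = (1, 0, 0, 0, 0)ᵀ.
Then v_2 = N · v_3 = (0, 2, 2, -4, 0)ᵀ.
Then v_1 = N · v_2 = (-2, 0, -8, 0, 6)ᵀ.

Sanity check: (A − (-3)·I) v_1 = (0, 0, 0, 0, 0)ᵀ = 0. ✓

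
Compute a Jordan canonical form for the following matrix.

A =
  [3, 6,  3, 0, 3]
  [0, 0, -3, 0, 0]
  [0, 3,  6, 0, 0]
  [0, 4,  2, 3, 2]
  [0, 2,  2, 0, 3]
J_3(3) ⊕ J_1(3) ⊕ J_1(3)

The characteristic polynomial is
  det(x·I − A) = x^5 - 15*x^4 + 90*x^3 - 270*x^2 + 405*x - 243 = (x - 3)^5

Eigenvalues and multiplicities (the geometric multiplicity of λ is n − rank(A − λI), which equals the number of Jordan blocks for λ):
  λ = 3: algebraic multiplicity = 5, geometric multiplicity = 3

Determining the block sizes for each eigenvalue:
  λ = 3: with am = 5 and gm = 3, the partition is not yet determined (e.g. several partitions of 5 into 3 parts exist). Let N = A − (3)·I. Computing rank(N^1) = 2, rank(N^2) = 1, rank(N^3) = 0; the number of blocks of size ≥ j is rank(N^{j−1}) − rank(N^j), giving [3, 1, 1]. So we have 1 block(s) of size 3, 2 block(s) of size 1 → block sizes [3, 1, 1]

Assembling the blocks gives a Jordan form
J =
  [3, 1, 0, 0, 0]
  [0, 3, 1, 0, 0]
  [0, 0, 3, 0, 0]
  [0, 0, 0, 3, 0]
  [0, 0, 0, 0, 3]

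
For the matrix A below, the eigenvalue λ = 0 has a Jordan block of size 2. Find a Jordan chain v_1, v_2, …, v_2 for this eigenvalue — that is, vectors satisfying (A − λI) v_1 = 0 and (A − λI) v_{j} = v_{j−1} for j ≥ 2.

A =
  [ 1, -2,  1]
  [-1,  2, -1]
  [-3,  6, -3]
A Jordan chain for λ = 0 of length 2:
v_1 = (1, -1, -3)ᵀ
v_2 = (1, 0, 0)ᵀ

Let N = A − (0)·I. We want v_2 with N^2 v_2 = 0 but N^1 v_2 ≠ 0; then v_{j-1} := N · v_j for j = 2, …, 2.

Pick v_2 = (1, 0, 0)ᵀ.
Then v_1 = N · v_2 = (1, -1, -3)ᵀ.

Sanity check: (A − (0)·I) v_1 = (0, 0, 0)ᵀ = 0. ✓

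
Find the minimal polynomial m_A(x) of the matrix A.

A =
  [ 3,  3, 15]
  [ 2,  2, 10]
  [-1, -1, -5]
x^2

The characteristic polynomial is χ_A(x) = x^3, so the eigenvalues are known. The minimal polynomial is
  m_A(x) = Π_λ (x − λ)^{k_λ}
where k_λ is the size of the *largest* Jordan block for λ (equivalently, the smallest k with (A − λI)^k v = 0 for every generalised eigenvector v of λ).

  λ = 0: largest Jordan block has size 2, contributing (x − 0)^2

So m_A(x) = x^2 = x^2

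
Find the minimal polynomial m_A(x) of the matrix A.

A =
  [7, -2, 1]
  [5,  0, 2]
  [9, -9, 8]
x^3 - 15*x^2 + 75*x - 125

The characteristic polynomial is χ_A(x) = (x - 5)^3, so the eigenvalues are known. The minimal polynomial is
  m_A(x) = Π_λ (x − λ)^{k_λ}
where k_λ is the size of the *largest* Jordan block for λ (equivalently, the smallest k with (A − λI)^k v = 0 for every generalised eigenvector v of λ).

  λ = 5: largest Jordan block has size 3, contributing (x − 5)^3

So m_A(x) = (x - 5)^3 = x^3 - 15*x^2 + 75*x - 125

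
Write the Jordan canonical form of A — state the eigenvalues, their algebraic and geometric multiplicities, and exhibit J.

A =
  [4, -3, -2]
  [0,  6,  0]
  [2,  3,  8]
J_2(6) ⊕ J_1(6)

The characteristic polynomial is
  det(x·I − A) = x^3 - 18*x^2 + 108*x - 216 = (x - 6)^3

Eigenvalues and multiplicities (the geometric multiplicity of λ is n − rank(A − λI), which equals the number of Jordan blocks for λ):
  λ = 6: algebraic multiplicity = 3, geometric multiplicity = 2

Determining the block sizes for each eigenvalue:
  λ = 6: 2 blocks summing to 3 forces exactly one block of size 2 and the rest size 1 → block sizes [2, 1]

Assembling the blocks gives a Jordan form
J =
  [6, 1, 0]
  [0, 6, 0]
  [0, 0, 6]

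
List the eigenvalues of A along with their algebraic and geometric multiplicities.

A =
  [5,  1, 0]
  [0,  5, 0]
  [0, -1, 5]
λ = 5: alg = 3, geom = 2

Step 1 — factor the characteristic polynomial to read off the algebraic multiplicities:
  χ_A(x) = (x - 5)^3

Step 2 — compute geometric multiplicities via the rank-nullity identity g(λ) = n − rank(A − λI):
  rank(A − (5)·I) = 1, so dim ker(A − (5)·I) = n − 1 = 2

Summary:
  λ = 5: algebraic multiplicity = 3, geometric multiplicity = 2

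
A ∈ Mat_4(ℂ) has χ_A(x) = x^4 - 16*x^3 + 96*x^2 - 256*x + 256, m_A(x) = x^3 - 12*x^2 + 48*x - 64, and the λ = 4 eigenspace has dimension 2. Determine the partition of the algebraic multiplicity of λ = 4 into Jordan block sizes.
Block sizes for λ = 4: [3, 1]

Step 1 — from the characteristic polynomial, algebraic multiplicity of λ = 4 is 4. From dim ker(A − (4)·I) = 2, there are exactly 2 Jordan blocks for λ = 4.
Step 2 — from the minimal polynomial, the factor (x − 4)^3 tells us the largest block for λ = 4 has size 3.
Step 3 — with total size 4, 2 blocks, and largest block 3, the block sizes (in nonincreasing order) are [3, 1].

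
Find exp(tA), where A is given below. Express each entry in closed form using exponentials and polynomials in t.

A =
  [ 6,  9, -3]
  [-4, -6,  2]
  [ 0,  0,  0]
e^{tA} =
  [6*t + 1, 9*t, -3*t]
  [-4*t, 1 - 6*t, 2*t]
  [0, 0, 1]

Strategy: write A = P · J · P⁻¹ where J is a Jordan canonical form, so e^{tA} = P · e^{tJ} · P⁻¹, and e^{tJ} can be computed block-by-block.

A has Jordan form
J =
  [0, 1, 0]
  [0, 0, 0]
  [0, 0, 0]
(up to reordering of blocks).

Per-block formulas:
  For a 2×2 Jordan block J_2(0): exp(t · J_2(0)) = e^(0t)·(I + t·N), where N is the 2×2 nilpotent shift.
  For a 1×1 block at λ = 0: exp(t · [0]) = [e^(0t)].

After assembling e^{tJ} and conjugating by P, we get:

e^{tA} =
  [6*t + 1, 9*t, -3*t]
  [-4*t, 1 - 6*t, 2*t]
  [0, 0, 1]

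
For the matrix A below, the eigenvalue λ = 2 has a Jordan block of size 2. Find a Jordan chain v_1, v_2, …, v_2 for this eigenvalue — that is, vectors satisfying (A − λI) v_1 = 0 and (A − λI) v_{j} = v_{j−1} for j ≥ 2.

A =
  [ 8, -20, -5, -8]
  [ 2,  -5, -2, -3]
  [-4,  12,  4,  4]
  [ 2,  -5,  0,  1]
A Jordan chain for λ = 2 of length 2:
v_1 = (6, 2, -4, 2)ᵀ
v_2 = (1, 0, 0, 0)ᵀ

Let N = A − (2)·I. We want v_2 with N^2 v_2 = 0 but N^1 v_2 ≠ 0; then v_{j-1} := N · v_j for j = 2, …, 2.

Pick v_2 = (1, 0, 0, 0)ᵀ.
Then v_1 = N · v_2 = (6, 2, -4, 2)ᵀ.

Sanity check: (A − (2)·I) v_1 = (0, 0, 0, 0)ᵀ = 0. ✓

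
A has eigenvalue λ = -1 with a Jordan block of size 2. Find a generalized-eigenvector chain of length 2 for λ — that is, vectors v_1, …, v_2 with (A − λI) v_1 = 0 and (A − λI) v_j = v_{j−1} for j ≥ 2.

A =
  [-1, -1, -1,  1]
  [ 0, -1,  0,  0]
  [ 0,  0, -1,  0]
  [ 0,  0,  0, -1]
A Jordan chain for λ = -1 of length 2:
v_1 = (-1, 0, 0, 0)ᵀ
v_2 = (0, 1, 0, 0)ᵀ

Let N = A − (-1)·I. We want v_2 with N^2 v_2 = 0 but N^1 v_2 ≠ 0; then v_{j-1} := N · v_j for j = 2, …, 2.

Pick v_2 = (0, 1, 0, 0)ᵀ.
Then v_1 = N · v_2 = (-1, 0, 0, 0)ᵀ.

Sanity check: (A − (-1)·I) v_1 = (0, 0, 0, 0)ᵀ = 0. ✓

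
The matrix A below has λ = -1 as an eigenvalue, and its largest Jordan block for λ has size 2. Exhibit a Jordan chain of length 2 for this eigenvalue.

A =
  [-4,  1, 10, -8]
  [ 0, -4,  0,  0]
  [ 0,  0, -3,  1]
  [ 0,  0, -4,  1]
A Jordan chain for λ = -1 of length 2:
v_1 = (4, 0, -2, -4)ᵀ
v_2 = (2, 0, 1, 0)ᵀ

Let N = A − (-1)·I. We want v_2 with N^2 v_2 = 0 but N^1 v_2 ≠ 0; then v_{j-1} := N · v_j for j = 2, …, 2.

Pick v_2 = (2, 0, 1, 0)ᵀ.
Then v_1 = N · v_2 = (4, 0, -2, -4)ᵀ.

Sanity check: (A − (-1)·I) v_1 = (0, 0, 0, 0)ᵀ = 0. ✓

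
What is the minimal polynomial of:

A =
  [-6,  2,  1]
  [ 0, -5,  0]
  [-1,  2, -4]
x^2 + 10*x + 25

The characteristic polynomial is χ_A(x) = (x + 5)^3, so the eigenvalues are known. The minimal polynomial is
  m_A(x) = Π_λ (x − λ)^{k_λ}
where k_λ is the size of the *largest* Jordan block for λ (equivalently, the smallest k with (A − λI)^k v = 0 for every generalised eigenvector v of λ).

  λ = -5: largest Jordan block has size 2, contributing (x + 5)^2

So m_A(x) = (x + 5)^2 = x^2 + 10*x + 25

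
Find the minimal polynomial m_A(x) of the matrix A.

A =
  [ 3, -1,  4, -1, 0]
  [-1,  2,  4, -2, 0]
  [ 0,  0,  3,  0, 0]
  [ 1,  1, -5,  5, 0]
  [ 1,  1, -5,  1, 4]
x^4 - 13*x^3 + 63*x^2 - 135*x + 108

The characteristic polynomial is χ_A(x) = (x - 4)^2*(x - 3)^3, so the eigenvalues are known. The minimal polynomial is
  m_A(x) = Π_λ (x − λ)^{k_λ}
where k_λ is the size of the *largest* Jordan block for λ (equivalently, the smallest k with (A − λI)^k v = 0 for every generalised eigenvector v of λ).

  λ = 3: largest Jordan block has size 3, contributing (x − 3)^3
  λ = 4: largest Jordan block has size 1, contributing (x − 4)

So m_A(x) = (x - 4)*(x - 3)^3 = x^4 - 13*x^3 + 63*x^2 - 135*x + 108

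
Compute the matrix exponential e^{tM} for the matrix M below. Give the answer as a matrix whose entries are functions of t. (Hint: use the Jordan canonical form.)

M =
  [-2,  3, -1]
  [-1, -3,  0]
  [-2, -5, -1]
e^{tM} =
  [-t^2*exp(-2*t)/2 + exp(-2*t), t^2*exp(-2*t) + 3*t*exp(-2*t), -t^2*exp(-2*t)/2 - t*exp(-2*t)]
  [t^2*exp(-2*t)/2 - t*exp(-2*t), -t^2*exp(-2*t) - t*exp(-2*t) + exp(-2*t), t^2*exp(-2*t)/2]
  [3*t^2*exp(-2*t)/2 - 2*t*exp(-2*t), -3*t^2*exp(-2*t) - 5*t*exp(-2*t), 3*t^2*exp(-2*t)/2 + t*exp(-2*t) + exp(-2*t)]

Strategy: write M = P · J · P⁻¹ where J is a Jordan canonical form, so e^{tM} = P · e^{tJ} · P⁻¹, and e^{tJ} can be computed block-by-block.

M has Jordan form
J =
  [-2,  1,  0]
  [ 0, -2,  1]
  [ 0,  0, -2]
(up to reordering of blocks).

Per-block formulas:
  For a 3×3 Jordan block J_3(-2): exp(t · J_3(-2)) = e^(-2t)·(I + t·N + (t^2/2)·N^2), where N is the 3×3 nilpotent shift.

After assembling e^{tJ} and conjugating by P, we get:

e^{tM} =
  [-t^2*exp(-2*t)/2 + exp(-2*t), t^2*exp(-2*t) + 3*t*exp(-2*t), -t^2*exp(-2*t)/2 - t*exp(-2*t)]
  [t^2*exp(-2*t)/2 - t*exp(-2*t), -t^2*exp(-2*t) - t*exp(-2*t) + exp(-2*t), t^2*exp(-2*t)/2]
  [3*t^2*exp(-2*t)/2 - 2*t*exp(-2*t), -3*t^2*exp(-2*t) - 5*t*exp(-2*t), 3*t^2*exp(-2*t)/2 + t*exp(-2*t) + exp(-2*t)]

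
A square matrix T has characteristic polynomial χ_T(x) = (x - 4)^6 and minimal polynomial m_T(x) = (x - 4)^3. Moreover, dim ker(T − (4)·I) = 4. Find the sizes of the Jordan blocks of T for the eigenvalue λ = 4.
Block sizes for λ = 4: [3, 1, 1, 1]

Step 1 — from the characteristic polynomial, algebraic multiplicity of λ = 4 is 6. From dim ker(T − (4)·I) = 4, there are exactly 4 Jordan blocks for λ = 4.
Step 2 — from the minimal polynomial, the factor (x − 4)^3 tells us the largest block for λ = 4 has size 3.
Step 3 — with total size 6, 4 blocks, and largest block 3, the block sizes (in nonincreasing order) are [3, 1, 1, 1].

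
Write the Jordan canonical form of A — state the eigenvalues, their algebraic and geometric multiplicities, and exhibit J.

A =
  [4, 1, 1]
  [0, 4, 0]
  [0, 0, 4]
J_2(4) ⊕ J_1(4)

The characteristic polynomial is
  det(x·I − A) = x^3 - 12*x^2 + 48*x - 64 = (x - 4)^3

Eigenvalues and multiplicities (the geometric multiplicity of λ is n − rank(A − λI), which equals the number of Jordan blocks for λ):
  λ = 4: algebraic multiplicity = 3, geometric multiplicity = 2

Determining the block sizes for each eigenvalue:
  λ = 4: 2 blocks summing to 3 forces exactly one block of size 2 and the rest size 1 → block sizes [2, 1]

Assembling the blocks gives a Jordan form
J =
  [4, 1, 0]
  [0, 4, 0]
  [0, 0, 4]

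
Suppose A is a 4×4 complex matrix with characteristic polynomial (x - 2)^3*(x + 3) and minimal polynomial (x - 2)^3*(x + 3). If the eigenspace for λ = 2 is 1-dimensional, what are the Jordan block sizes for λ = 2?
Block sizes for λ = 2: [3]

Step 1 — from the characteristic polynomial, algebraic multiplicity of λ = 2 is 3. From dim ker(A − (2)·I) = 1, there are exactly 1 Jordan blocks for λ = 2.
Step 2 — from the minimal polynomial, the factor (x − 2)^3 tells us the largest block for λ = 2 has size 3.
Step 3 — with total size 3, 1 blocks, and largest block 3, the block sizes (in nonincreasing order) are [3].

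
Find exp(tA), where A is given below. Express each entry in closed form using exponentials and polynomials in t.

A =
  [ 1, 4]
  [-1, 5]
e^{tA} =
  [-2*t*exp(3*t) + exp(3*t), 4*t*exp(3*t)]
  [-t*exp(3*t), 2*t*exp(3*t) + exp(3*t)]

Strategy: write A = P · J · P⁻¹ where J is a Jordan canonical form, so e^{tA} = P · e^{tJ} · P⁻¹, and e^{tJ} can be computed block-by-block.

A has Jordan form
J =
  [3, 1]
  [0, 3]
(up to reordering of blocks).

Per-block formulas:
  For a 2×2 Jordan block J_2(3): exp(t · J_2(3)) = e^(3t)·(I + t·N), where N is the 2×2 nilpotent shift.

After assembling e^{tJ} and conjugating by P, we get:

e^{tA} =
  [-2*t*exp(3*t) + exp(3*t), 4*t*exp(3*t)]
  [-t*exp(3*t), 2*t*exp(3*t) + exp(3*t)]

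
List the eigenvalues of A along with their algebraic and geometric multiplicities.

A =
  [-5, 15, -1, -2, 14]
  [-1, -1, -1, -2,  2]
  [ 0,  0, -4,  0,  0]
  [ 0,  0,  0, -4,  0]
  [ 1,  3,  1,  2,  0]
λ = -4: alg = 4, geom = 3; λ = 2: alg = 1, geom = 1

Step 1 — factor the characteristic polynomial to read off the algebraic multiplicities:
  χ_A(x) = (x - 2)*(x + 4)^4

Step 2 — compute geometric multiplicities via the rank-nullity identity g(λ) = n − rank(A − λI):
  rank(A − (-4)·I) = 2, so dim ker(A − (-4)·I) = n − 2 = 3
  rank(A − (2)·I) = 4, so dim ker(A − (2)·I) = n − 4 = 1

Summary:
  λ = -4: algebraic multiplicity = 4, geometric multiplicity = 3
  λ = 2: algebraic multiplicity = 1, geometric multiplicity = 1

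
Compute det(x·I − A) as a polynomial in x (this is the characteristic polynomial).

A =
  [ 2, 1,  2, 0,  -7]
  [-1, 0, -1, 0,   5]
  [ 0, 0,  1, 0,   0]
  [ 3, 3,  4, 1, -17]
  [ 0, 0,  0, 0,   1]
x^5 - 5*x^4 + 10*x^3 - 10*x^2 + 5*x - 1

Expanding det(x·I − A) (e.g. by cofactor expansion or by noting that A is similar to its Jordan form J, which has the same characteristic polynomial as A) gives
  χ_A(x) = x^5 - 5*x^4 + 10*x^3 - 10*x^2 + 5*x - 1
which factors as (x - 1)^5. The eigenvalues (with algebraic multiplicities) are λ = 1 with multiplicity 5.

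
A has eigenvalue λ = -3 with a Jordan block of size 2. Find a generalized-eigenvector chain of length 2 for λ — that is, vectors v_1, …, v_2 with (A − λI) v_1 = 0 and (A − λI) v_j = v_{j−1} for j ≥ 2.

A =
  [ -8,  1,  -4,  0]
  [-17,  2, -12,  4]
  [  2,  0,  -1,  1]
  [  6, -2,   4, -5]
A Jordan chain for λ = -3 of length 2:
v_1 = (-5, -17, 2, 6)ᵀ
v_2 = (1, 0, 0, 0)ᵀ

Let N = A − (-3)·I. We want v_2 with N^2 v_2 = 0 but N^1 v_2 ≠ 0; then v_{j-1} := N · v_j for j = 2, …, 2.

Pick v_2 = (1, 0, 0, 0)ᵀ.
Then v_1 = N · v_2 = (-5, -17, 2, 6)ᵀ.

Sanity check: (A − (-3)·I) v_1 = (0, 0, 0, 0)ᵀ = 0. ✓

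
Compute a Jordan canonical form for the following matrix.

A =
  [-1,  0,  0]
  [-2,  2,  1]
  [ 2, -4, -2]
J_1(-1) ⊕ J_2(0)

The characteristic polynomial is
  det(x·I − A) = x^3 + x^2 = x^2*(x + 1)

Eigenvalues and multiplicities (the geometric multiplicity of λ is n − rank(A − λI), which equals the number of Jordan blocks for λ):
  λ = -1: algebraic multiplicity = 1, geometric multiplicity = 1
  λ = 0: algebraic multiplicity = 2, geometric multiplicity = 1

Determining the block sizes for each eigenvalue:
  λ = -1: one block (gm = 1), so the single block has size am = 1 → block sizes [1]
  λ = 0: one block (gm = 1), so the single block has size am = 2 → block sizes [2]

Assembling the blocks gives a Jordan form
J =
  [-1, 0, 0]
  [ 0, 0, 1]
  [ 0, 0, 0]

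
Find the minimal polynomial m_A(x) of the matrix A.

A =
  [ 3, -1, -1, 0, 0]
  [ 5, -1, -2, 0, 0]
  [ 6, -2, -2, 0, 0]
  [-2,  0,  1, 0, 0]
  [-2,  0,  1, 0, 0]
x^3

The characteristic polynomial is χ_A(x) = x^5, so the eigenvalues are known. The minimal polynomial is
  m_A(x) = Π_λ (x − λ)^{k_λ}
where k_λ is the size of the *largest* Jordan block for λ (equivalently, the smallest k with (A − λI)^k v = 0 for every generalised eigenvector v of λ).

  λ = 0: largest Jordan block has size 3, contributing (x − 0)^3

So m_A(x) = x^3 = x^3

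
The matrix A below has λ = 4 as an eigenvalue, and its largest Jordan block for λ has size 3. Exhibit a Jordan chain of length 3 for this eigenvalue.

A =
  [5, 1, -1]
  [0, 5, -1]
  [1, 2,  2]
A Jordan chain for λ = 4 of length 3:
v_1 = (0, -1, -1)ᵀ
v_2 = (1, 0, 1)ᵀ
v_3 = (1, 0, 0)ᵀ

Let N = A − (4)·I. We want v_3 with N^3 v_3 = 0 but N^2 v_3 ≠ 0; then v_{j-1} := N · v_j for j = 3, …, 2.

Pick v_3 = (1, 0, 0)ᵀ.
Then v_2 = N · v_3 = (1, 0, 1)ᵀ.
Then v_1 = N · v_2 = (0, -1, -1)ᵀ.

Sanity check: (A − (4)·I) v_1 = (0, 0, 0)ᵀ = 0. ✓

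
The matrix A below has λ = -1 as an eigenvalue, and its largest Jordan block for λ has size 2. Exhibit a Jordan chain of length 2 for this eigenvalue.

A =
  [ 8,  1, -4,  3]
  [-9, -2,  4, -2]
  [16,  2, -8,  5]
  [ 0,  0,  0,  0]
A Jordan chain for λ = -1 of length 2:
v_1 = (1, -1, 2, 0)ᵀ
v_2 = (0, 1, 0, 0)ᵀ

Let N = A − (-1)·I. We want v_2 with N^2 v_2 = 0 but N^1 v_2 ≠ 0; then v_{j-1} := N · v_j for j = 2, …, 2.

Pick v_2 = (0, 1, 0, 0)ᵀ.
Then v_1 = N · v_2 = (1, -1, 2, 0)ᵀ.

Sanity check: (A − (-1)·I) v_1 = (0, 0, 0, 0)ᵀ = 0. ✓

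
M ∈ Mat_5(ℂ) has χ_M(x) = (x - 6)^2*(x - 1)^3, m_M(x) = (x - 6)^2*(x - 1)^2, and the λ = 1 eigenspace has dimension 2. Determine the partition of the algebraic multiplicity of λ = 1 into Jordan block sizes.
Block sizes for λ = 1: [2, 1]

Step 1 — from the characteristic polynomial, algebraic multiplicity of λ = 1 is 3. From dim ker(M − (1)·I) = 2, there are exactly 2 Jordan blocks for λ = 1.
Step 2 — from the minimal polynomial, the factor (x − 1)^2 tells us the largest block for λ = 1 has size 2.
Step 3 — with total size 3, 2 blocks, and largest block 2, the block sizes (in nonincreasing order) are [2, 1].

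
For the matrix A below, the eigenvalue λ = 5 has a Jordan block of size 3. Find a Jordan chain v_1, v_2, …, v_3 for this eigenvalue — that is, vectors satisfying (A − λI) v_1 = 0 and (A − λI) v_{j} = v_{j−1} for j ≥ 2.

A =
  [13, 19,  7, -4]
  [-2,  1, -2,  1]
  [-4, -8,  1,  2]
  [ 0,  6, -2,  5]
A Jordan chain for λ = 5 of length 3:
v_1 = (-2, 0, 0, -4)ᵀ
v_2 = (8, -2, -4, 0)ᵀ
v_3 = (1, 0, 0, 0)ᵀ

Let N = A − (5)·I. We want v_3 with N^3 v_3 = 0 but N^2 v_3 ≠ 0; then v_{j-1} := N · v_j for j = 3, …, 2.

Pick v_3 = (1, 0, 0, 0)ᵀ.
Then v_2 = N · v_3 = (8, -2, -4, 0)ᵀ.
Then v_1 = N · v_2 = (-2, 0, 0, -4)ᵀ.

Sanity check: (A − (5)·I) v_1 = (0, 0, 0, 0)ᵀ = 0. ✓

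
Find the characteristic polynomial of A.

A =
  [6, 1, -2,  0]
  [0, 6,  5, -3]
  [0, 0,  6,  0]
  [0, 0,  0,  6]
x^4 - 24*x^3 + 216*x^2 - 864*x + 1296

Expanding det(x·I − A) (e.g. by cofactor expansion or by noting that A is similar to its Jordan form J, which has the same characteristic polynomial as A) gives
  χ_A(x) = x^4 - 24*x^3 + 216*x^2 - 864*x + 1296
which factors as (x - 6)^4. The eigenvalues (with algebraic multiplicities) are λ = 6 with multiplicity 4.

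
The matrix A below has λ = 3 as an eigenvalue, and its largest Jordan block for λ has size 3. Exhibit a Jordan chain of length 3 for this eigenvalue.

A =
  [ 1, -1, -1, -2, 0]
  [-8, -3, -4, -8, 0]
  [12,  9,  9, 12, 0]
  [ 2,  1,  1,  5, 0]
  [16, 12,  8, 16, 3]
A Jordan chain for λ = 3 of length 3:
v_1 = (-4, 0, 0, 4, 0)ᵀ
v_2 = (-2, -8, 12, 2, 16)ᵀ
v_3 = (1, 0, 0, 0, 0)ᵀ

Let N = A − (3)·I. We want v_3 with N^3 v_3 = 0 but N^2 v_3 ≠ 0; then v_{j-1} := N · v_j for j = 3, …, 2.

Pick v_3 = (1, 0, 0, 0, 0)ᵀ.
Then v_2 = N · v_3 = (-2, -8, 12, 2, 16)ᵀ.
Then v_1 = N · v_2 = (-4, 0, 0, 4, 0)ᵀ.

Sanity check: (A − (3)·I) v_1 = (0, 0, 0, 0, 0)ᵀ = 0. ✓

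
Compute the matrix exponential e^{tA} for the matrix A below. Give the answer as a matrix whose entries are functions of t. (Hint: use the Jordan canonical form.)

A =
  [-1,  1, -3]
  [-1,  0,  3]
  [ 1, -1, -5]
e^{tA} =
  [-3*t^2*exp(-2*t)/2 + t*exp(-2*t) + exp(-2*t), 3*t^2*exp(-2*t) + t*exp(-2*t), 9*t^2*exp(-2*t)/2 - 3*t*exp(-2*t)]
  [-t*exp(-2*t), 2*t*exp(-2*t) + exp(-2*t), 3*t*exp(-2*t)]
  [-t^2*exp(-2*t)/2 + t*exp(-2*t), t^2*exp(-2*t) - t*exp(-2*t), 3*t^2*exp(-2*t)/2 - 3*t*exp(-2*t) + exp(-2*t)]

Strategy: write A = P · J · P⁻¹ where J is a Jordan canonical form, so e^{tA} = P · e^{tJ} · P⁻¹, and e^{tJ} can be computed block-by-block.

A has Jordan form
J =
  [-2,  1,  0]
  [ 0, -2,  1]
  [ 0,  0, -2]
(up to reordering of blocks).

Per-block formulas:
  For a 3×3 Jordan block J_3(-2): exp(t · J_3(-2)) = e^(-2t)·(I + t·N + (t^2/2)·N^2), where N is the 3×3 nilpotent shift.

After assembling e^{tJ} and conjugating by P, we get:

e^{tA} =
  [-3*t^2*exp(-2*t)/2 + t*exp(-2*t) + exp(-2*t), 3*t^2*exp(-2*t) + t*exp(-2*t), 9*t^2*exp(-2*t)/2 - 3*t*exp(-2*t)]
  [-t*exp(-2*t), 2*t*exp(-2*t) + exp(-2*t), 3*t*exp(-2*t)]
  [-t^2*exp(-2*t)/2 + t*exp(-2*t), t^2*exp(-2*t) - t*exp(-2*t), 3*t^2*exp(-2*t)/2 - 3*t*exp(-2*t) + exp(-2*t)]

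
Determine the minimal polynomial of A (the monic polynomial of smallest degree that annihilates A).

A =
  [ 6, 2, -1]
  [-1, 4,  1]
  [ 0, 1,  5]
x^3 - 15*x^2 + 75*x - 125

The characteristic polynomial is χ_A(x) = (x - 5)^3, so the eigenvalues are known. The minimal polynomial is
  m_A(x) = Π_λ (x − λ)^{k_λ}
where k_λ is the size of the *largest* Jordan block for λ (equivalently, the smallest k with (A − λI)^k v = 0 for every generalised eigenvector v of λ).

  λ = 5: largest Jordan block has size 3, contributing (x − 5)^3

So m_A(x) = (x - 5)^3 = x^3 - 15*x^2 + 75*x - 125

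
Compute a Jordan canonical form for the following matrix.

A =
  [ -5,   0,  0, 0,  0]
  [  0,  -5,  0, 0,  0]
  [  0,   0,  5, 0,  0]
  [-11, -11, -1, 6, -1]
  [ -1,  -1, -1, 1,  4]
J_1(-5) ⊕ J_1(-5) ⊕ J_2(5) ⊕ J_1(5)

The characteristic polynomial is
  det(x·I − A) = x^5 - 5*x^4 - 50*x^3 + 250*x^2 + 625*x - 3125 = (x - 5)^3*(x + 5)^2

Eigenvalues and multiplicities (the geometric multiplicity of λ is n − rank(A − λI), which equals the number of Jordan blocks for λ):
  λ = -5: algebraic multiplicity = 2, geometric multiplicity = 2
  λ = 5: algebraic multiplicity = 3, geometric multiplicity = 2

Determining the block sizes for each eigenvalue:
  λ = -5: gm = am = 2, so every block has size 1 → block sizes [1, 1]
  λ = 5: 2 blocks summing to 3 forces exactly one block of size 2 and the rest size 1 → block sizes [2, 1]

Assembling the blocks gives a Jordan form
J =
  [-5,  0, 0, 0, 0]
  [ 0, -5, 0, 0, 0]
  [ 0,  0, 5, 1, 0]
  [ 0,  0, 0, 5, 0]
  [ 0,  0, 0, 0, 5]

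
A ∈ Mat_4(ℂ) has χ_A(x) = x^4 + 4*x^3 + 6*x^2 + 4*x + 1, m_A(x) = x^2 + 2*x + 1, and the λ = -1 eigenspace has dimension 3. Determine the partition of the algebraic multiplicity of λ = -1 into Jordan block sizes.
Block sizes for λ = -1: [2, 1, 1]

Step 1 — from the characteristic polynomial, algebraic multiplicity of λ = -1 is 4. From dim ker(A − (-1)·I) = 3, there are exactly 3 Jordan blocks for λ = -1.
Step 2 — from the minimal polynomial, the factor (x + 1)^2 tells us the largest block for λ = -1 has size 2.
Step 3 — with total size 4, 3 blocks, and largest block 2, the block sizes (in nonincreasing order) are [2, 1, 1].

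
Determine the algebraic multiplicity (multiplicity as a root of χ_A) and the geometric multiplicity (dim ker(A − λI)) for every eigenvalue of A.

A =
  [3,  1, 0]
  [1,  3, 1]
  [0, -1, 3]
λ = 3: alg = 3, geom = 1

Step 1 — factor the characteristic polynomial to read off the algebraic multiplicities:
  χ_A(x) = (x - 3)^3

Step 2 — compute geometric multiplicities via the rank-nullity identity g(λ) = n − rank(A − λI):
  rank(A − (3)·I) = 2, so dim ker(A − (3)·I) = n − 2 = 1

Summary:
  λ = 3: algebraic multiplicity = 3, geometric multiplicity = 1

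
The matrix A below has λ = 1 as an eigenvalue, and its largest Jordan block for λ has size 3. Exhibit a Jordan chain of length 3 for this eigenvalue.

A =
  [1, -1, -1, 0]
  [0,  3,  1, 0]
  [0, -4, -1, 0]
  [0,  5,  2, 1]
A Jordan chain for λ = 1 of length 3:
v_1 = (2, 0, 0, 2)ᵀ
v_2 = (-1, 2, -4, 5)ᵀ
v_3 = (0, 1, 0, 0)ᵀ

Let N = A − (1)·I. We want v_3 with N^3 v_3 = 0 but N^2 v_3 ≠ 0; then v_{j-1} := N · v_j for j = 3, …, 2.

Pick v_3 = (0, 1, 0, 0)ᵀ.
Then v_2 = N · v_3 = (-1, 2, -4, 5)ᵀ.
Then v_1 = N · v_2 = (2, 0, 0, 2)ᵀ.

Sanity check: (A − (1)·I) v_1 = (0, 0, 0, 0)ᵀ = 0. ✓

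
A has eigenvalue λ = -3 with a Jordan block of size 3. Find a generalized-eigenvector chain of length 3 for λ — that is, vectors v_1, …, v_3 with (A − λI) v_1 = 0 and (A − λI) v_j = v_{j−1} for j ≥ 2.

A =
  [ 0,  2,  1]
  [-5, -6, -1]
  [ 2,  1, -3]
A Jordan chain for λ = -3 of length 3:
v_1 = (1, -2, 1)ᵀ
v_2 = (3, -5, 2)ᵀ
v_3 = (1, 0, 0)ᵀ

Let N = A − (-3)·I. We want v_3 with N^3 v_3 = 0 but N^2 v_3 ≠ 0; then v_{j-1} := N · v_j for j = 3, …, 2.

Pick v_3 = (1, 0, 0)ᵀ.
Then v_2 = N · v_3 = (3, -5, 2)ᵀ.
Then v_1 = N · v_2 = (1, -2, 1)ᵀ.

Sanity check: (A − (-3)·I) v_1 = (0, 0, 0)ᵀ = 0. ✓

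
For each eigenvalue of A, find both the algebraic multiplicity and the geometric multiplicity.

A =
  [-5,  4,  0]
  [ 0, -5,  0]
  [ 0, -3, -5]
λ = -5: alg = 3, geom = 2

Step 1 — factor the characteristic polynomial to read off the algebraic multiplicities:
  χ_A(x) = (x + 5)^3

Step 2 — compute geometric multiplicities via the rank-nullity identity g(λ) = n − rank(A − λI):
  rank(A − (-5)·I) = 1, so dim ker(A − (-5)·I) = n − 1 = 2

Summary:
  λ = -5: algebraic multiplicity = 3, geometric multiplicity = 2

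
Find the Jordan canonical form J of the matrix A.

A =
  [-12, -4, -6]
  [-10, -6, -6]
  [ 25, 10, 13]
J_1(-2) ⊕ J_1(-2) ⊕ J_1(-1)

The characteristic polynomial is
  det(x·I − A) = x^3 + 5*x^2 + 8*x + 4 = (x + 1)*(x + 2)^2

Eigenvalues and multiplicities (the geometric multiplicity of λ is n − rank(A − λI), which equals the number of Jordan blocks for λ):
  λ = -2: algebraic multiplicity = 2, geometric multiplicity = 2
  λ = -1: algebraic multiplicity = 1, geometric multiplicity = 1

Determining the block sizes for each eigenvalue:
  λ = -2: gm = am = 2, so every block has size 1 → block sizes [1, 1]
  λ = -1: one block (gm = 1), so the single block has size am = 1 → block sizes [1]

Assembling the blocks gives a Jordan form
J =
  [-2,  0,  0]
  [ 0, -2,  0]
  [ 0,  0, -1]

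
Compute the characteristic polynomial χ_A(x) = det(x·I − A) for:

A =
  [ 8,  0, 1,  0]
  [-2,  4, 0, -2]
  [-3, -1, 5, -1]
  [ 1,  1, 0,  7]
x^4 - 24*x^3 + 216*x^2 - 864*x + 1296

Expanding det(x·I − A) (e.g. by cofactor expansion or by noting that A is similar to its Jordan form J, which has the same characteristic polynomial as A) gives
  χ_A(x) = x^4 - 24*x^3 + 216*x^2 - 864*x + 1296
which factors as (x - 6)^4. The eigenvalues (with algebraic multiplicities) are λ = 6 with multiplicity 4.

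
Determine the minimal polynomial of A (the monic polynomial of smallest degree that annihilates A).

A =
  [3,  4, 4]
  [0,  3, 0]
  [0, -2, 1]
x^2 - 4*x + 3

The characteristic polynomial is χ_A(x) = (x - 3)^2*(x - 1), so the eigenvalues are known. The minimal polynomial is
  m_A(x) = Π_λ (x − λ)^{k_λ}
where k_λ is the size of the *largest* Jordan block for λ (equivalently, the smallest k with (A − λI)^k v = 0 for every generalised eigenvector v of λ).

  λ = 1: largest Jordan block has size 1, contributing (x − 1)
  λ = 3: largest Jordan block has size 1, contributing (x − 3)

So m_A(x) = (x - 3)*(x - 1) = x^2 - 4*x + 3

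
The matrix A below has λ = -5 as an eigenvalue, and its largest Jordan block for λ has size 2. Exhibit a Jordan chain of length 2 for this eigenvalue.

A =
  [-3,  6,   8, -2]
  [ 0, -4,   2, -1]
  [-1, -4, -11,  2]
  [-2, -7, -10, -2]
A Jordan chain for λ = -5 of length 2:
v_1 = (2, 0, -1, -2)ᵀ
v_2 = (1, 0, 0, 0)ᵀ

Let N = A − (-5)·I. We want v_2 with N^2 v_2 = 0 but N^1 v_2 ≠ 0; then v_{j-1} := N · v_j for j = 2, …, 2.

Pick v_2 = (1, 0, 0, 0)ᵀ.
Then v_1 = N · v_2 = (2, 0, -1, -2)ᵀ.

Sanity check: (A − (-5)·I) v_1 = (0, 0, 0, 0)ᵀ = 0. ✓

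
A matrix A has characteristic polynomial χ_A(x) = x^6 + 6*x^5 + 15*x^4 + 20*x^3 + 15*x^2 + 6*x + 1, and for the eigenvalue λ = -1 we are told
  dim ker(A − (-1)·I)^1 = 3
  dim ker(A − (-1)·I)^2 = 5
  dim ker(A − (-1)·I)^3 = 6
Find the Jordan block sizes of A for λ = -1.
Block sizes for λ = -1: [3, 2, 1]

From the dimensions of kernels of powers, the number of Jordan blocks of size at least j is d_j − d_{j−1} where d_j = dim ker(N^j) (with d_0 = 0). Computing the differences gives [3, 2, 1].
The number of blocks of size exactly k is (#blocks of size ≥ k) − (#blocks of size ≥ k + 1), so the partition is: 1 block(s) of size 1, 1 block(s) of size 2, 1 block(s) of size 3.
In nonincreasing order the block sizes are [3, 2, 1].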